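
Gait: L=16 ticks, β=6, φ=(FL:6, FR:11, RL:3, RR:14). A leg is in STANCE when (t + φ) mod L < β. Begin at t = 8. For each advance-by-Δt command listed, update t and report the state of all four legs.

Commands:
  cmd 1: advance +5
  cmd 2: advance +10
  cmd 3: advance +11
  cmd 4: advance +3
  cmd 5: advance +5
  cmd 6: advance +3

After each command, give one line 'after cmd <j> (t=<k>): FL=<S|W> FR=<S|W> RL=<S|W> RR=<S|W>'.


start t=8: FL=W FR=S RL=W RR=W
cmd 1: advance +5 → t=13, phase=(3,8,0,11) → FL=S FR=W RL=S RR=W
cmd 2: advance +10 → t=23, phase=(13,2,10,5) → FL=W FR=S RL=W RR=S
cmd 3: advance +11 → t=34, phase=(8,13,5,0) → FL=W FR=W RL=S RR=S
cmd 4: advance +3 → t=37, phase=(11,0,8,3) → FL=W FR=S RL=W RR=S
cmd 5: advance +5 → t=42, phase=(0,5,13,8) → FL=S FR=S RL=W RR=W
cmd 6: advance +3 → t=45, phase=(3,8,0,11) → FL=S FR=W RL=S RR=W

after cmd 1 (t=13): FL=S FR=W RL=S RR=W
after cmd 2 (t=23): FL=W FR=S RL=W RR=S
after cmd 3 (t=34): FL=W FR=W RL=S RR=S
after cmd 4 (t=37): FL=W FR=S RL=W RR=S
after cmd 5 (t=42): FL=S FR=S RL=W RR=W
after cmd 6 (t=45): FL=S FR=W RL=S RR=W


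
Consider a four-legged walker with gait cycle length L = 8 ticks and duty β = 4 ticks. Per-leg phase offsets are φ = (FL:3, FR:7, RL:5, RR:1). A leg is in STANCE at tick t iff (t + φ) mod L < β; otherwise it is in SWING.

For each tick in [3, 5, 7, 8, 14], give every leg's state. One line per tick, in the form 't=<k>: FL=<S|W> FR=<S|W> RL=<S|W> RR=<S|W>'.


t=3: phase=(6,2,0,4) vs β=4 → FL=W FR=S RL=S RR=W
t=5: phase=(0,4,2,6) vs β=4 → FL=S FR=W RL=S RR=W
t=7: phase=(2,6,4,0) vs β=4 → FL=S FR=W RL=W RR=S
t=8: phase=(3,7,5,1) vs β=4 → FL=S FR=W RL=W RR=S
t=14: phase=(1,5,3,7) vs β=4 → FL=S FR=W RL=S RR=W

t=3: FL=W FR=S RL=S RR=W
t=5: FL=S FR=W RL=S RR=W
t=7: FL=S FR=W RL=W RR=S
t=8: FL=S FR=W RL=W RR=S
t=14: FL=S FR=W RL=S RR=W


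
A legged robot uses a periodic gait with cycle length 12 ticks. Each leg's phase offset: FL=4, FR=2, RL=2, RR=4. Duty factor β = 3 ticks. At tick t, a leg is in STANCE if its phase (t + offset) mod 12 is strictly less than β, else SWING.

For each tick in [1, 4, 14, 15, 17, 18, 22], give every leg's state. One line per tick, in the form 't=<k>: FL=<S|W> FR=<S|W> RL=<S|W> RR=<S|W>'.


t=1: phase=(5,3,3,5) vs β=3 → FL=W FR=W RL=W RR=W
t=4: phase=(8,6,6,8) vs β=3 → FL=W FR=W RL=W RR=W
t=14: phase=(6,4,4,6) vs β=3 → FL=W FR=W RL=W RR=W
t=15: phase=(7,5,5,7) vs β=3 → FL=W FR=W RL=W RR=W
t=17: phase=(9,7,7,9) vs β=3 → FL=W FR=W RL=W RR=W
t=18: phase=(10,8,8,10) vs β=3 → FL=W FR=W RL=W RR=W
t=22: phase=(2,0,0,2) vs β=3 → FL=S FR=S RL=S RR=S

t=1: FL=W FR=W RL=W RR=W
t=4: FL=W FR=W RL=W RR=W
t=14: FL=W FR=W RL=W RR=W
t=15: FL=W FR=W RL=W RR=W
t=17: FL=W FR=W RL=W RR=W
t=18: FL=W FR=W RL=W RR=W
t=22: FL=S FR=S RL=S RR=S


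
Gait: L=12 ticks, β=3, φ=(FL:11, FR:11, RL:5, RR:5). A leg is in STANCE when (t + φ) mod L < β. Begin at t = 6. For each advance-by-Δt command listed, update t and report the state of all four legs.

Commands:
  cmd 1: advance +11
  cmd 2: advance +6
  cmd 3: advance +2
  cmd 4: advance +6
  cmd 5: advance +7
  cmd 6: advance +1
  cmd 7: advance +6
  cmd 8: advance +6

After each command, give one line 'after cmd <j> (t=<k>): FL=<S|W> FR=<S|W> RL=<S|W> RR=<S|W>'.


after cmd 1 (t=17): FL=W FR=W RL=W RR=W
after cmd 2 (t=23): FL=W FR=W RL=W RR=W
after cmd 3 (t=25): FL=S FR=S RL=W RR=W
after cmd 4 (t=31): FL=W FR=W RL=S RR=S
after cmd 5 (t=38): FL=S FR=S RL=W RR=W
after cmd 6 (t=39): FL=S FR=S RL=W RR=W
after cmd 7 (t=45): FL=W FR=W RL=S RR=S
after cmd 8 (t=51): FL=S FR=S RL=W RR=W

start t=6: FL=W FR=W RL=W RR=W
cmd 1: advance +11 → t=17, phase=(4,4,10,10) → FL=W FR=W RL=W RR=W
cmd 2: advance +6 → t=23, phase=(10,10,4,4) → FL=W FR=W RL=W RR=W
cmd 3: advance +2 → t=25, phase=(0,0,6,6) → FL=S FR=S RL=W RR=W
cmd 4: advance +6 → t=31, phase=(6,6,0,0) → FL=W FR=W RL=S RR=S
cmd 5: advance +7 → t=38, phase=(1,1,7,7) → FL=S FR=S RL=W RR=W
cmd 6: advance +1 → t=39, phase=(2,2,8,8) → FL=S FR=S RL=W RR=W
cmd 7: advance +6 → t=45, phase=(8,8,2,2) → FL=W FR=W RL=S RR=S
cmd 8: advance +6 → t=51, phase=(2,2,8,8) → FL=S FR=S RL=W RR=W


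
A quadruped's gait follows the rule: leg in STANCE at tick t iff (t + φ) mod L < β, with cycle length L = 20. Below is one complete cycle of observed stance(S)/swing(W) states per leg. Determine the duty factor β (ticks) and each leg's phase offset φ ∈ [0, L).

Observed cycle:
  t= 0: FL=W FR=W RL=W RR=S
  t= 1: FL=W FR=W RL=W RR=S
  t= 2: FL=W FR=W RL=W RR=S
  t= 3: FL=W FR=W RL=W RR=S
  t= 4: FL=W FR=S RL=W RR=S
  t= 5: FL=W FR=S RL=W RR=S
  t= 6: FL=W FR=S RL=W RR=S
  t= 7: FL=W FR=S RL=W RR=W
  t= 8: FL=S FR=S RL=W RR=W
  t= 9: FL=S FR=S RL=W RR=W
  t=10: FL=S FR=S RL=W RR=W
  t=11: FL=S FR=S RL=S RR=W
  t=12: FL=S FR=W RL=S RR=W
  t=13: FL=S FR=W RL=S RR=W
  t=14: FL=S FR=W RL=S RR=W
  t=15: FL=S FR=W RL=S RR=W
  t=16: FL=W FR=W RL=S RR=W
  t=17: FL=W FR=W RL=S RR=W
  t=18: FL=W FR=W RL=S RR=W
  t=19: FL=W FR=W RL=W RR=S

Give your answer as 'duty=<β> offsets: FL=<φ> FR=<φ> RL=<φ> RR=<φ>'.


duty=8 offsets: FL=12 FR=16 RL=9 RR=1

duty β = stance ticks per leg = 8
FL: stance ticks = 8; W→S at t=8 → φ=12
FR: stance ticks = 8; W→S at t=4 → φ=16
RL: stance ticks = 8; W→S at t=11 → φ=9
RR: stance ticks = 8; W→S at t=19 → φ=1


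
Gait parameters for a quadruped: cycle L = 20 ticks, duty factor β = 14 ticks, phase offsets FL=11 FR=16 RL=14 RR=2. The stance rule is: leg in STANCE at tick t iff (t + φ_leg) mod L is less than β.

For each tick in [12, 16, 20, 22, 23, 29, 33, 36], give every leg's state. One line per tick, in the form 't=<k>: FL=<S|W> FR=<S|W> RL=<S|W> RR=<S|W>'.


t=12: phase=(3,8,6,14) vs β=14 → FL=S FR=S RL=S RR=W
t=16: phase=(7,12,10,18) vs β=14 → FL=S FR=S RL=S RR=W
t=20: phase=(11,16,14,2) vs β=14 → FL=S FR=W RL=W RR=S
t=22: phase=(13,18,16,4) vs β=14 → FL=S FR=W RL=W RR=S
t=23: phase=(14,19,17,5) vs β=14 → FL=W FR=W RL=W RR=S
t=29: phase=(0,5,3,11) vs β=14 → FL=S FR=S RL=S RR=S
t=33: phase=(4,9,7,15) vs β=14 → FL=S FR=S RL=S RR=W
t=36: phase=(7,12,10,18) vs β=14 → FL=S FR=S RL=S RR=W

t=12: FL=S FR=S RL=S RR=W
t=16: FL=S FR=S RL=S RR=W
t=20: FL=S FR=W RL=W RR=S
t=22: FL=S FR=W RL=W RR=S
t=23: FL=W FR=W RL=W RR=S
t=29: FL=S FR=S RL=S RR=S
t=33: FL=S FR=S RL=S RR=W
t=36: FL=S FR=S RL=S RR=W


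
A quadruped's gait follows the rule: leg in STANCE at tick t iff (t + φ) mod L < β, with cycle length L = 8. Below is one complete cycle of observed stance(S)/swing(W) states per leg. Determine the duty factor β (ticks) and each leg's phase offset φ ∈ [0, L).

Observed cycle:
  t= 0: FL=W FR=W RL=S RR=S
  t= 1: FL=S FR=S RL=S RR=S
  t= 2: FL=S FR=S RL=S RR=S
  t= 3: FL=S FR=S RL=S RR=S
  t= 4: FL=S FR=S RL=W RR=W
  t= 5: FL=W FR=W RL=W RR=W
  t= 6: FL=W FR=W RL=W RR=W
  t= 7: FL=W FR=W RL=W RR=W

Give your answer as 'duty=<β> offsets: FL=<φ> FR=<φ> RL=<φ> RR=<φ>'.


duty β = stance ticks per leg = 4
FL: stance ticks = 4; W→S at t=1 → φ=7
FR: stance ticks = 4; W→S at t=1 → φ=7
RL: stance ticks = 4; W→S at t=0 → φ=0
RR: stance ticks = 4; W→S at t=0 → φ=0

duty=4 offsets: FL=7 FR=7 RL=0 RR=0


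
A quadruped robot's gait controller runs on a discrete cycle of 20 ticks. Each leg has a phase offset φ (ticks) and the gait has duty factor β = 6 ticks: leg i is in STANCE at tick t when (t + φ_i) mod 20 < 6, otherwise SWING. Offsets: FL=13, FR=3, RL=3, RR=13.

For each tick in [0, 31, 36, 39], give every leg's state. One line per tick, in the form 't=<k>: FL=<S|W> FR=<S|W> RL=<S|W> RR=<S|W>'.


t=0: phase=(13,3,3,13) vs β=6 → FL=W FR=S RL=S RR=W
t=31: phase=(4,14,14,4) vs β=6 → FL=S FR=W RL=W RR=S
t=36: phase=(9,19,19,9) vs β=6 → FL=W FR=W RL=W RR=W
t=39: phase=(12,2,2,12) vs β=6 → FL=W FR=S RL=S RR=W

t=0: FL=W FR=S RL=S RR=W
t=31: FL=S FR=W RL=W RR=S
t=36: FL=W FR=W RL=W RR=W
t=39: FL=W FR=S RL=S RR=W


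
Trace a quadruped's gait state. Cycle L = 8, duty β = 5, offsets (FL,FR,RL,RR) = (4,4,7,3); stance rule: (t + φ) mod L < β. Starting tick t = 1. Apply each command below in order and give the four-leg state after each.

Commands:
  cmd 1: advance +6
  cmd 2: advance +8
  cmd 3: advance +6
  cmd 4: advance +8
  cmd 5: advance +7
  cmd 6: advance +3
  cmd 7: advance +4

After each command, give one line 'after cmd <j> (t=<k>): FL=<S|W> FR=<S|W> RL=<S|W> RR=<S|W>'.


after cmd 1 (t=7): FL=S FR=S RL=W RR=S
after cmd 2 (t=15): FL=S FR=S RL=W RR=S
after cmd 3 (t=21): FL=S FR=S RL=S RR=S
after cmd 4 (t=29): FL=S FR=S RL=S RR=S
after cmd 5 (t=36): FL=S FR=S RL=S RR=W
after cmd 6 (t=39): FL=S FR=S RL=W RR=S
after cmd 7 (t=43): FL=W FR=W RL=S RR=W

start t=1: FL=W FR=W RL=S RR=S
cmd 1: advance +6 → t=7, phase=(3,3,6,2) → FL=S FR=S RL=W RR=S
cmd 2: advance +8 → t=15, phase=(3,3,6,2) → FL=S FR=S RL=W RR=S
cmd 3: advance +6 → t=21, phase=(1,1,4,0) → FL=S FR=S RL=S RR=S
cmd 4: advance +8 → t=29, phase=(1,1,4,0) → FL=S FR=S RL=S RR=S
cmd 5: advance +7 → t=36, phase=(0,0,3,7) → FL=S FR=S RL=S RR=W
cmd 6: advance +3 → t=39, phase=(3,3,6,2) → FL=S FR=S RL=W RR=S
cmd 7: advance +4 → t=43, phase=(7,7,2,6) → FL=W FR=W RL=S RR=W


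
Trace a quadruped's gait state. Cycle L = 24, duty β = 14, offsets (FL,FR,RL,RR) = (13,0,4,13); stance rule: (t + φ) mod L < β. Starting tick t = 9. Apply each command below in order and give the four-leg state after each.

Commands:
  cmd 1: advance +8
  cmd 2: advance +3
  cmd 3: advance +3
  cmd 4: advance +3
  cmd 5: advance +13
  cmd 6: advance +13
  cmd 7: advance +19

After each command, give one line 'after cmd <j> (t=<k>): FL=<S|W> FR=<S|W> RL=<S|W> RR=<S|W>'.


after cmd 1 (t=17): FL=S FR=W RL=W RR=S
after cmd 2 (t=20): FL=S FR=W RL=S RR=S
after cmd 3 (t=23): FL=S FR=W RL=S RR=S
after cmd 4 (t=26): FL=W FR=S RL=S RR=W
after cmd 5 (t=39): FL=S FR=W RL=W RR=S
after cmd 6 (t=52): FL=W FR=S RL=S RR=W
after cmd 7 (t=71): FL=S FR=W RL=S RR=S

start t=9: FL=W FR=S RL=S RR=W
cmd 1: advance +8 → t=17, phase=(6,17,21,6) → FL=S FR=W RL=W RR=S
cmd 2: advance +3 → t=20, phase=(9,20,0,9) → FL=S FR=W RL=S RR=S
cmd 3: advance +3 → t=23, phase=(12,23,3,12) → FL=S FR=W RL=S RR=S
cmd 4: advance +3 → t=26, phase=(15,2,6,15) → FL=W FR=S RL=S RR=W
cmd 5: advance +13 → t=39, phase=(4,15,19,4) → FL=S FR=W RL=W RR=S
cmd 6: advance +13 → t=52, phase=(17,4,8,17) → FL=W FR=S RL=S RR=W
cmd 7: advance +19 → t=71, phase=(12,23,3,12) → FL=S FR=W RL=S RR=S


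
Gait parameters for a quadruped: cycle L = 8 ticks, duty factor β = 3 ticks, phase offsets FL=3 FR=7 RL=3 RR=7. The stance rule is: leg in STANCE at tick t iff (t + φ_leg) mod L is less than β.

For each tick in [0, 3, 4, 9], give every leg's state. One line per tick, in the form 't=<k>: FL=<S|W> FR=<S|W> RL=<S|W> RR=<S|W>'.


t=0: FL=W FR=W RL=W RR=W
t=3: FL=W FR=S RL=W RR=S
t=4: FL=W FR=W RL=W RR=W
t=9: FL=W FR=S RL=W RR=S

t=0: phase=(3,7,3,7) vs β=3 → FL=W FR=W RL=W RR=W
t=3: phase=(6,2,6,2) vs β=3 → FL=W FR=S RL=W RR=S
t=4: phase=(7,3,7,3) vs β=3 → FL=W FR=W RL=W RR=W
t=9: phase=(4,0,4,0) vs β=3 → FL=W FR=S RL=W RR=S


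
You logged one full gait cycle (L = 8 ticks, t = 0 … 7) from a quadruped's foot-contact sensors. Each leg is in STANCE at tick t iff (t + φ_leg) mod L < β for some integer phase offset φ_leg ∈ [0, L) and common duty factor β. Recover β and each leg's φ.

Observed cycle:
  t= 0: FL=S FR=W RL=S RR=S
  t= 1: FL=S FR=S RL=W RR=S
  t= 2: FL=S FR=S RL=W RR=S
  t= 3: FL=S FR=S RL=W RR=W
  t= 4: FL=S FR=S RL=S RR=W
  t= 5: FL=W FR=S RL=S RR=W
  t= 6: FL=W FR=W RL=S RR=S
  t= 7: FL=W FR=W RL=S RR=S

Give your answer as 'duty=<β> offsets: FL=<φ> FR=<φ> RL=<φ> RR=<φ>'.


duty β = stance ticks per leg = 5
FL: stance ticks = 5; W→S at t=0 → φ=0
FR: stance ticks = 5; W→S at t=1 → φ=7
RL: stance ticks = 5; W→S at t=4 → φ=4
RR: stance ticks = 5; W→S at t=6 → φ=2

duty=5 offsets: FL=0 FR=7 RL=4 RR=2


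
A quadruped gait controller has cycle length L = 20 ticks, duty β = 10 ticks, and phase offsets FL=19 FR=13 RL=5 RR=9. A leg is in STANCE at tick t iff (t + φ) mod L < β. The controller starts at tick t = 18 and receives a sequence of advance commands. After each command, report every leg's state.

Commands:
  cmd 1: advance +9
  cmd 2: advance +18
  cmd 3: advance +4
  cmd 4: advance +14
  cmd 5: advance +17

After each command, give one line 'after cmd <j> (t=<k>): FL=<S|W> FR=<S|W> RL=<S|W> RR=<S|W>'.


start t=18: FL=W FR=W RL=S RR=S
cmd 1: advance +9 → t=27, phase=(6,0,12,16) → FL=S FR=S RL=W RR=W
cmd 2: advance +18 → t=45, phase=(4,18,10,14) → FL=S FR=W RL=W RR=W
cmd 3: advance +4 → t=49, phase=(8,2,14,18) → FL=S FR=S RL=W RR=W
cmd 4: advance +14 → t=63, phase=(2,16,8,12) → FL=S FR=W RL=S RR=W
cmd 5: advance +17 → t=80, phase=(19,13,5,9) → FL=W FR=W RL=S RR=S

after cmd 1 (t=27): FL=S FR=S RL=W RR=W
after cmd 2 (t=45): FL=S FR=W RL=W RR=W
after cmd 3 (t=49): FL=S FR=S RL=W RR=W
after cmd 4 (t=63): FL=S FR=W RL=S RR=W
after cmd 5 (t=80): FL=W FR=W RL=S RR=S


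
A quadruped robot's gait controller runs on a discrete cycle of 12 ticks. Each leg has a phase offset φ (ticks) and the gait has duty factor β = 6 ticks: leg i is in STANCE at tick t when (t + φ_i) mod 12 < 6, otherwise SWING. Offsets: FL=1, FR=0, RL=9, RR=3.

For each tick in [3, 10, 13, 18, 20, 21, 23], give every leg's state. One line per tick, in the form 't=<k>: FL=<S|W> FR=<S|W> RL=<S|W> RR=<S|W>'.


t=3: phase=(4,3,0,6) vs β=6 → FL=S FR=S RL=S RR=W
t=10: phase=(11,10,7,1) vs β=6 → FL=W FR=W RL=W RR=S
t=13: phase=(2,1,10,4) vs β=6 → FL=S FR=S RL=W RR=S
t=18: phase=(7,6,3,9) vs β=6 → FL=W FR=W RL=S RR=W
t=20: phase=(9,8,5,11) vs β=6 → FL=W FR=W RL=S RR=W
t=21: phase=(10,9,6,0) vs β=6 → FL=W FR=W RL=W RR=S
t=23: phase=(0,11,8,2) vs β=6 → FL=S FR=W RL=W RR=S

t=3: FL=S FR=S RL=S RR=W
t=10: FL=W FR=W RL=W RR=S
t=13: FL=S FR=S RL=W RR=S
t=18: FL=W FR=W RL=S RR=W
t=20: FL=W FR=W RL=S RR=W
t=21: FL=W FR=W RL=W RR=S
t=23: FL=S FR=W RL=W RR=S


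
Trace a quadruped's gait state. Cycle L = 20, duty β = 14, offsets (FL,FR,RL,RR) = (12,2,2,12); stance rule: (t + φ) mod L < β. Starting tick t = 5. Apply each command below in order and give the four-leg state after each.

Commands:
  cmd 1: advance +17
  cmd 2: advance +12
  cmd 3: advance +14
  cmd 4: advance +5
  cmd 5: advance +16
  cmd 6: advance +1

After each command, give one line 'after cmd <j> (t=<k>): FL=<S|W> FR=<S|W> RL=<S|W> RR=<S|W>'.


start t=5: FL=W FR=S RL=S RR=W
cmd 1: advance +17 → t=22, phase=(14,4,4,14) → FL=W FR=S RL=S RR=W
cmd 2: advance +12 → t=34, phase=(6,16,16,6) → FL=S FR=W RL=W RR=S
cmd 3: advance +14 → t=48, phase=(0,10,10,0) → FL=S FR=S RL=S RR=S
cmd 4: advance +5 → t=53, phase=(5,15,15,5) → FL=S FR=W RL=W RR=S
cmd 5: advance +16 → t=69, phase=(1,11,11,1) → FL=S FR=S RL=S RR=S
cmd 6: advance +1 → t=70, phase=(2,12,12,2) → FL=S FR=S RL=S RR=S

after cmd 1 (t=22): FL=W FR=S RL=S RR=W
after cmd 2 (t=34): FL=S FR=W RL=W RR=S
after cmd 3 (t=48): FL=S FR=S RL=S RR=S
after cmd 4 (t=53): FL=S FR=W RL=W RR=S
after cmd 5 (t=69): FL=S FR=S RL=S RR=S
after cmd 6 (t=70): FL=S FR=S RL=S RR=S


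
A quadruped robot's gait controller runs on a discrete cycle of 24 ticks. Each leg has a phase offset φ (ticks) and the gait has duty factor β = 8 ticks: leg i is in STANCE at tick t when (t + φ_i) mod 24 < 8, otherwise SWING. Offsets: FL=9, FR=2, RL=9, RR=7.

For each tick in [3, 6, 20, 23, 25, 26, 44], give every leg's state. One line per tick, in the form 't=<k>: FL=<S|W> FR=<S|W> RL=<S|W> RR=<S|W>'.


t=3: FL=W FR=S RL=W RR=W
t=6: FL=W FR=W RL=W RR=W
t=20: FL=S FR=W RL=S RR=S
t=23: FL=W FR=S RL=W RR=S
t=25: FL=W FR=S RL=W RR=W
t=26: FL=W FR=S RL=W RR=W
t=44: FL=S FR=W RL=S RR=S

t=3: phase=(12,5,12,10) vs β=8 → FL=W FR=S RL=W RR=W
t=6: phase=(15,8,15,13) vs β=8 → FL=W FR=W RL=W RR=W
t=20: phase=(5,22,5,3) vs β=8 → FL=S FR=W RL=S RR=S
t=23: phase=(8,1,8,6) vs β=8 → FL=W FR=S RL=W RR=S
t=25: phase=(10,3,10,8) vs β=8 → FL=W FR=S RL=W RR=W
t=26: phase=(11,4,11,9) vs β=8 → FL=W FR=S RL=W RR=W
t=44: phase=(5,22,5,3) vs β=8 → FL=S FR=W RL=S RR=S


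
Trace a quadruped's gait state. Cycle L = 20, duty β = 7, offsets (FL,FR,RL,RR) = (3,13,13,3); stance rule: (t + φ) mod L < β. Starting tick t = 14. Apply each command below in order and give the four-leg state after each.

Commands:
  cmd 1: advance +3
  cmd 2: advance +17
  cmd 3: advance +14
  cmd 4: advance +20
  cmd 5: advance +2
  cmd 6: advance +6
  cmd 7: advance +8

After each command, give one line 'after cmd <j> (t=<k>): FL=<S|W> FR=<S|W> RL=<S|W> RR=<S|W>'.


after cmd 1 (t=17): FL=S FR=W RL=W RR=S
after cmd 2 (t=34): FL=W FR=W RL=W RR=W
after cmd 3 (t=48): FL=W FR=S RL=S RR=W
after cmd 4 (t=68): FL=W FR=S RL=S RR=W
after cmd 5 (t=70): FL=W FR=S RL=S RR=W
after cmd 6 (t=76): FL=W FR=W RL=W RR=W
after cmd 7 (t=84): FL=W FR=W RL=W RR=W

start t=14: FL=W FR=W RL=W RR=W
cmd 1: advance +3 → t=17, phase=(0,10,10,0) → FL=S FR=W RL=W RR=S
cmd 2: advance +17 → t=34, phase=(17,7,7,17) → FL=W FR=W RL=W RR=W
cmd 3: advance +14 → t=48, phase=(11,1,1,11) → FL=W FR=S RL=S RR=W
cmd 4: advance +20 → t=68, phase=(11,1,1,11) → FL=W FR=S RL=S RR=W
cmd 5: advance +2 → t=70, phase=(13,3,3,13) → FL=W FR=S RL=S RR=W
cmd 6: advance +6 → t=76, phase=(19,9,9,19) → FL=W FR=W RL=W RR=W
cmd 7: advance +8 → t=84, phase=(7,17,17,7) → FL=W FR=W RL=W RR=W


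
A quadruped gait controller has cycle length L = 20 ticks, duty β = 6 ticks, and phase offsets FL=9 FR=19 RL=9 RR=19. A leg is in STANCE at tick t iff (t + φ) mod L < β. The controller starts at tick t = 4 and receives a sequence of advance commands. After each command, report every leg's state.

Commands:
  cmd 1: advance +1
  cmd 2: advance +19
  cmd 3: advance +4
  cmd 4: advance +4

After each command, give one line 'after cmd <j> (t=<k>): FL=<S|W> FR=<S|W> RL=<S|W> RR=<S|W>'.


after cmd 1 (t=5): FL=W FR=S RL=W RR=S
after cmd 2 (t=24): FL=W FR=S RL=W RR=S
after cmd 3 (t=28): FL=W FR=W RL=W RR=W
after cmd 4 (t=32): FL=S FR=W RL=S RR=W

start t=4: FL=W FR=S RL=W RR=S
cmd 1: advance +1 → t=5, phase=(14,4,14,4) → FL=W FR=S RL=W RR=S
cmd 2: advance +19 → t=24, phase=(13,3,13,3) → FL=W FR=S RL=W RR=S
cmd 3: advance +4 → t=28, phase=(17,7,17,7) → FL=W FR=W RL=W RR=W
cmd 4: advance +4 → t=32, phase=(1,11,1,11) → FL=S FR=W RL=S RR=W


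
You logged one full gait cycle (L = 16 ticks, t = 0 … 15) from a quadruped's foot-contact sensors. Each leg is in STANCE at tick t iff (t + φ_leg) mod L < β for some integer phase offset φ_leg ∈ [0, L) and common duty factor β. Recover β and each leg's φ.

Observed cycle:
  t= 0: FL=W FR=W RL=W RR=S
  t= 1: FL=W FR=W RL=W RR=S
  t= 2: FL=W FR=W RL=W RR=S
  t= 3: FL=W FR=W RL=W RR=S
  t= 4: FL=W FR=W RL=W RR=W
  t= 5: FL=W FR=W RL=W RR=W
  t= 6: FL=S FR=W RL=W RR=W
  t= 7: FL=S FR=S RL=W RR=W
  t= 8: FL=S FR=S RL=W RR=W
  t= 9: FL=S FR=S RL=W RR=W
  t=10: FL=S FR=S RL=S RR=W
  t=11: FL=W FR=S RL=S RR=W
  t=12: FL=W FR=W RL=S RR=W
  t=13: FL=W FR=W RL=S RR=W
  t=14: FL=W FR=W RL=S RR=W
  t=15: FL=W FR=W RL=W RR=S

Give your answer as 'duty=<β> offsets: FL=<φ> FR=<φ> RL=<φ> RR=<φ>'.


duty β = stance ticks per leg = 5
FL: stance ticks = 5; W→S at t=6 → φ=10
FR: stance ticks = 5; W→S at t=7 → φ=9
RL: stance ticks = 5; W→S at t=10 → φ=6
RR: stance ticks = 5; W→S at t=15 → φ=1

duty=5 offsets: FL=10 FR=9 RL=6 RR=1


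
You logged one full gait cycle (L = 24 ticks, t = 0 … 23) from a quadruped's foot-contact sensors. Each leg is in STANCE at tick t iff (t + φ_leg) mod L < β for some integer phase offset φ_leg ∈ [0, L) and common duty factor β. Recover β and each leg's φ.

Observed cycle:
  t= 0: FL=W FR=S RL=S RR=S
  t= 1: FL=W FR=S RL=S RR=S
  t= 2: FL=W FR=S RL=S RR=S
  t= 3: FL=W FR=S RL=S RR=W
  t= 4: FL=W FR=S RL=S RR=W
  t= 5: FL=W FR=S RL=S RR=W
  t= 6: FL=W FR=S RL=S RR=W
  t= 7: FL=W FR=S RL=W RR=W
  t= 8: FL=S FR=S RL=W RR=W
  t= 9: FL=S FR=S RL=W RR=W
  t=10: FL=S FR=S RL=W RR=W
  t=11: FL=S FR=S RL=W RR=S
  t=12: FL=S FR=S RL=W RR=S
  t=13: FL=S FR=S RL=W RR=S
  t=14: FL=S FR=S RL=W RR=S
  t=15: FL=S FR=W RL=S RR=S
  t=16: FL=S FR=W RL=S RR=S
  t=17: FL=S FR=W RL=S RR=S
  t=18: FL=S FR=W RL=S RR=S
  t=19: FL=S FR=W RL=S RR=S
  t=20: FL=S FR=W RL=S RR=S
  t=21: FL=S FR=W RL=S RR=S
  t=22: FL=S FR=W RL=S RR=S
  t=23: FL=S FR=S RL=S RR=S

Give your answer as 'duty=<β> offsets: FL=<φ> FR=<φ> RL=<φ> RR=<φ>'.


duty β = stance ticks per leg = 16
FL: stance ticks = 16; W→S at t=8 → φ=16
FR: stance ticks = 16; W→S at t=23 → φ=1
RL: stance ticks = 16; W→S at t=15 → φ=9
RR: stance ticks = 16; W→S at t=11 → φ=13

duty=16 offsets: FL=16 FR=1 RL=9 RR=13


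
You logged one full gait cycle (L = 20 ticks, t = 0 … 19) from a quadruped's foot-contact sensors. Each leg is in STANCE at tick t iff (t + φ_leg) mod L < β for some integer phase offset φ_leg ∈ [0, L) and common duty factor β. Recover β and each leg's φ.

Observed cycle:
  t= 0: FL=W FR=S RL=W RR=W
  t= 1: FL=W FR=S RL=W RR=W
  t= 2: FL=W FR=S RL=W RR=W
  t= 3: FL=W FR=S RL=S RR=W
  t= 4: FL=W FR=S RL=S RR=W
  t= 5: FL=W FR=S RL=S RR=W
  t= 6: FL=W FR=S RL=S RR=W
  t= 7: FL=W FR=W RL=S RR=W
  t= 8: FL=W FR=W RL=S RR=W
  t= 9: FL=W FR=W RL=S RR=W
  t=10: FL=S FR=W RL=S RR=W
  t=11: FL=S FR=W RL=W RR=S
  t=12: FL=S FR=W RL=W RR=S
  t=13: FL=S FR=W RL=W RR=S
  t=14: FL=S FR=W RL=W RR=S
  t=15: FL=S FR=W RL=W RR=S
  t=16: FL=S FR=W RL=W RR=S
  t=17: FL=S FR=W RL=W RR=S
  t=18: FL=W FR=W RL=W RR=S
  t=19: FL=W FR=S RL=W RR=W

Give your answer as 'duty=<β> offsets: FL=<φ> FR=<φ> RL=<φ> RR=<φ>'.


duty=8 offsets: FL=10 FR=1 RL=17 RR=9

duty β = stance ticks per leg = 8
FL: stance ticks = 8; W→S at t=10 → φ=10
FR: stance ticks = 8; W→S at t=19 → φ=1
RL: stance ticks = 8; W→S at t=3 → φ=17
RR: stance ticks = 8; W→S at t=11 → φ=9


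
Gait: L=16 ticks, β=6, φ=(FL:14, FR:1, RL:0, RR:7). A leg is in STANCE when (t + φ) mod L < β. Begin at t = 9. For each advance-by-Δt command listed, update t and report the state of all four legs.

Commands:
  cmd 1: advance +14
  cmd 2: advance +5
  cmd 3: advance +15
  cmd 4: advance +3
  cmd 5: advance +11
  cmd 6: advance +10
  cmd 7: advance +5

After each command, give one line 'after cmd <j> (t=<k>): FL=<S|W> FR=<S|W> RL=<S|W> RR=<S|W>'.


after cmd 1 (t=23): FL=S FR=W RL=W RR=W
after cmd 2 (t=28): FL=W FR=W RL=W RR=S
after cmd 3 (t=43): FL=W FR=W RL=W RR=S
after cmd 4 (t=46): FL=W FR=W RL=W RR=S
after cmd 5 (t=57): FL=W FR=W RL=W RR=S
after cmd 6 (t=67): FL=S FR=S RL=S RR=W
after cmd 7 (t=72): FL=W FR=W RL=W RR=W

start t=9: FL=W FR=W RL=W RR=S
cmd 1: advance +14 → t=23, phase=(5,8,7,14) → FL=S FR=W RL=W RR=W
cmd 2: advance +5 → t=28, phase=(10,13,12,3) → FL=W FR=W RL=W RR=S
cmd 3: advance +15 → t=43, phase=(9,12,11,2) → FL=W FR=W RL=W RR=S
cmd 4: advance +3 → t=46, phase=(12,15,14,5) → FL=W FR=W RL=W RR=S
cmd 5: advance +11 → t=57, phase=(7,10,9,0) → FL=W FR=W RL=W RR=S
cmd 6: advance +10 → t=67, phase=(1,4,3,10) → FL=S FR=S RL=S RR=W
cmd 7: advance +5 → t=72, phase=(6,9,8,15) → FL=W FR=W RL=W RR=W


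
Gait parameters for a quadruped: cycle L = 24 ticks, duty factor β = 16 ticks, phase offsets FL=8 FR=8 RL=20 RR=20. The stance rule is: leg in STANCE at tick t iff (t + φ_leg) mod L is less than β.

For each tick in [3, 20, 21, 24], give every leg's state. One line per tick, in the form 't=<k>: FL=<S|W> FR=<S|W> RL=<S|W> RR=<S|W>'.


t=3: FL=S FR=S RL=W RR=W
t=20: FL=S FR=S RL=W RR=W
t=21: FL=S FR=S RL=W RR=W
t=24: FL=S FR=S RL=W RR=W

t=3: phase=(11,11,23,23) vs β=16 → FL=S FR=S RL=W RR=W
t=20: phase=(4,4,16,16) vs β=16 → FL=S FR=S RL=W RR=W
t=21: phase=(5,5,17,17) vs β=16 → FL=S FR=S RL=W RR=W
t=24: phase=(8,8,20,20) vs β=16 → FL=S FR=S RL=W RR=W


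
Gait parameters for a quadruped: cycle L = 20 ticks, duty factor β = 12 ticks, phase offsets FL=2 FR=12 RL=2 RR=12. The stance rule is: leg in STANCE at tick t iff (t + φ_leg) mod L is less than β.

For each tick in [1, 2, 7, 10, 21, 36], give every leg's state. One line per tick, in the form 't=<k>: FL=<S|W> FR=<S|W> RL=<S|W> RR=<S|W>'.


t=1: phase=(3,13,3,13) vs β=12 → FL=S FR=W RL=S RR=W
t=2: phase=(4,14,4,14) vs β=12 → FL=S FR=W RL=S RR=W
t=7: phase=(9,19,9,19) vs β=12 → FL=S FR=W RL=S RR=W
t=10: phase=(12,2,12,2) vs β=12 → FL=W FR=S RL=W RR=S
t=21: phase=(3,13,3,13) vs β=12 → FL=S FR=W RL=S RR=W
t=36: phase=(18,8,18,8) vs β=12 → FL=W FR=S RL=W RR=S

t=1: FL=S FR=W RL=S RR=W
t=2: FL=S FR=W RL=S RR=W
t=7: FL=S FR=W RL=S RR=W
t=10: FL=W FR=S RL=W RR=S
t=21: FL=S FR=W RL=S RR=W
t=36: FL=W FR=S RL=W RR=S


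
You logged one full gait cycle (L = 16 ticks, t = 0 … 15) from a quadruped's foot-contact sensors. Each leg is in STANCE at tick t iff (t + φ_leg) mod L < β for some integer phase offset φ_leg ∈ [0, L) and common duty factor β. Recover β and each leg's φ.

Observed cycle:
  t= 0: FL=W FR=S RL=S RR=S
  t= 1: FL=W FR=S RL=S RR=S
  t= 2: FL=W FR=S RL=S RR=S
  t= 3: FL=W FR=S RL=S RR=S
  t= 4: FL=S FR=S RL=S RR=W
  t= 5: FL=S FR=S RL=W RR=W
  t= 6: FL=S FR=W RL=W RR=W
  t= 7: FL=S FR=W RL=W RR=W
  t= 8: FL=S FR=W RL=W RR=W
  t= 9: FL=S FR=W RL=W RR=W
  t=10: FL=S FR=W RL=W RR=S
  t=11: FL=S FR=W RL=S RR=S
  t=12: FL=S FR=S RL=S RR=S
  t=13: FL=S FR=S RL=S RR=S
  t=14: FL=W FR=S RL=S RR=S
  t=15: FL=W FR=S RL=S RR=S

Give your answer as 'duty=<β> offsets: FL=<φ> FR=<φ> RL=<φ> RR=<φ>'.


duty β = stance ticks per leg = 10
FL: stance ticks = 10; W→S at t=4 → φ=12
FR: stance ticks = 10; W→S at t=12 → φ=4
RL: stance ticks = 10; W→S at t=11 → φ=5
RR: stance ticks = 10; W→S at t=10 → φ=6

duty=10 offsets: FL=12 FR=4 RL=5 RR=6


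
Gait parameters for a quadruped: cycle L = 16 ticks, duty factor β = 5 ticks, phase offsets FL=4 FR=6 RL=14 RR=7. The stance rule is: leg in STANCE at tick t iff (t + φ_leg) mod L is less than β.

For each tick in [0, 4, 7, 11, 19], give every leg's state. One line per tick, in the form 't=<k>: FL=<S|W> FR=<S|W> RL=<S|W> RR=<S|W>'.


t=0: phase=(4,6,14,7) vs β=5 → FL=S FR=W RL=W RR=W
t=4: phase=(8,10,2,11) vs β=5 → FL=W FR=W RL=S RR=W
t=7: phase=(11,13,5,14) vs β=5 → FL=W FR=W RL=W RR=W
t=11: phase=(15,1,9,2) vs β=5 → FL=W FR=S RL=W RR=S
t=19: phase=(7,9,1,10) vs β=5 → FL=W FR=W RL=S RR=W

t=0: FL=S FR=W RL=W RR=W
t=4: FL=W FR=W RL=S RR=W
t=7: FL=W FR=W RL=W RR=W
t=11: FL=W FR=S RL=W RR=S
t=19: FL=W FR=W RL=S RR=W


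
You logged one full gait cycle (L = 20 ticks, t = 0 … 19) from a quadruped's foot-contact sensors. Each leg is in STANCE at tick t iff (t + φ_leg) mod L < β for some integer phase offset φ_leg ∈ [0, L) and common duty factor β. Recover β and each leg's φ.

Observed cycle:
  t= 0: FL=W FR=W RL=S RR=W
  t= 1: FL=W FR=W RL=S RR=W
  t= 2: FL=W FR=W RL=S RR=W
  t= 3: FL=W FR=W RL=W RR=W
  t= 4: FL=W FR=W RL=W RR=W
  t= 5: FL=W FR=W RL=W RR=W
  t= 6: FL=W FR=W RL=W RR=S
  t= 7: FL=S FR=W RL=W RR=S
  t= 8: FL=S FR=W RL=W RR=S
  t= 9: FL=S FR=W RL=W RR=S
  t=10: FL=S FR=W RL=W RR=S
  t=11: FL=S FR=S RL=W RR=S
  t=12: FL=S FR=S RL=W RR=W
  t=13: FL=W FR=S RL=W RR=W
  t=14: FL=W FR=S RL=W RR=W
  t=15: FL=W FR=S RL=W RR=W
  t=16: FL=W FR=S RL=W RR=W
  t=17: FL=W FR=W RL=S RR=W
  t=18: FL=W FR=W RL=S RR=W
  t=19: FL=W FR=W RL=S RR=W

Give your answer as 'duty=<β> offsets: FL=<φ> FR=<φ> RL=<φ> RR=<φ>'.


duty=6 offsets: FL=13 FR=9 RL=3 RR=14

duty β = stance ticks per leg = 6
FL: stance ticks = 6; W→S at t=7 → φ=13
FR: stance ticks = 6; W→S at t=11 → φ=9
RL: stance ticks = 6; W→S at t=17 → φ=3
RR: stance ticks = 6; W→S at t=6 → φ=14


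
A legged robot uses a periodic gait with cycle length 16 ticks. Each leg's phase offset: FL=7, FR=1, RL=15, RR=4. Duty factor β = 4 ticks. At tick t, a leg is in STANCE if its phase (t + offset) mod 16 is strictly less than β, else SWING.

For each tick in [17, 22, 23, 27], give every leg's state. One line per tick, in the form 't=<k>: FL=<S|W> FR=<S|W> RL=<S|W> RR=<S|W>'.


t=17: FL=W FR=S RL=S RR=W
t=22: FL=W FR=W RL=W RR=W
t=23: FL=W FR=W RL=W RR=W
t=27: FL=S FR=W RL=W RR=W

t=17: phase=(8,2,0,5) vs β=4 → FL=W FR=S RL=S RR=W
t=22: phase=(13,7,5,10) vs β=4 → FL=W FR=W RL=W RR=W
t=23: phase=(14,8,6,11) vs β=4 → FL=W FR=W RL=W RR=W
t=27: phase=(2,12,10,15) vs β=4 → FL=S FR=W RL=W RR=W


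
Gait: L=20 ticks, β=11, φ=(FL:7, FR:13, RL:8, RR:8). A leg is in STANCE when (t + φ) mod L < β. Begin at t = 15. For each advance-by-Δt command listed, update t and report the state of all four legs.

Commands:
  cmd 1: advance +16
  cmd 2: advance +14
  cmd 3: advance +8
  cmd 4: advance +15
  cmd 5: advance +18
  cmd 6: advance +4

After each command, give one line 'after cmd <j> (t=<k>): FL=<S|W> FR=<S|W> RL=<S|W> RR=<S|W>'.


start t=15: FL=S FR=S RL=S RR=S
cmd 1: advance +16 → t=31, phase=(18,4,19,19) → FL=W FR=S RL=W RR=W
cmd 2: advance +14 → t=45, phase=(12,18,13,13) → FL=W FR=W RL=W RR=W
cmd 3: advance +8 → t=53, phase=(0,6,1,1) → FL=S FR=S RL=S RR=S
cmd 4: advance +15 → t=68, phase=(15,1,16,16) → FL=W FR=S RL=W RR=W
cmd 5: advance +18 → t=86, phase=(13,19,14,14) → FL=W FR=W RL=W RR=W
cmd 6: advance +4 → t=90, phase=(17,3,18,18) → FL=W FR=S RL=W RR=W

after cmd 1 (t=31): FL=W FR=S RL=W RR=W
after cmd 2 (t=45): FL=W FR=W RL=W RR=W
after cmd 3 (t=53): FL=S FR=S RL=S RR=S
after cmd 4 (t=68): FL=W FR=S RL=W RR=W
after cmd 5 (t=86): FL=W FR=W RL=W RR=W
after cmd 6 (t=90): FL=W FR=S RL=W RR=W


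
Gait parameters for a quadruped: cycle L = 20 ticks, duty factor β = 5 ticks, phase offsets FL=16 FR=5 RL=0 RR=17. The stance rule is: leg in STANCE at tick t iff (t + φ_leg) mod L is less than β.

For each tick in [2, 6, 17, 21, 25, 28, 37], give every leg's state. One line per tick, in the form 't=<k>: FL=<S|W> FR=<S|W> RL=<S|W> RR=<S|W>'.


t=2: phase=(18,7,2,19) vs β=5 → FL=W FR=W RL=S RR=W
t=6: phase=(2,11,6,3) vs β=5 → FL=S FR=W RL=W RR=S
t=17: phase=(13,2,17,14) vs β=5 → FL=W FR=S RL=W RR=W
t=21: phase=(17,6,1,18) vs β=5 → FL=W FR=W RL=S RR=W
t=25: phase=(1,10,5,2) vs β=5 → FL=S FR=W RL=W RR=S
t=28: phase=(4,13,8,5) vs β=5 → FL=S FR=W RL=W RR=W
t=37: phase=(13,2,17,14) vs β=5 → FL=W FR=S RL=W RR=W

t=2: FL=W FR=W RL=S RR=W
t=6: FL=S FR=W RL=W RR=S
t=17: FL=W FR=S RL=W RR=W
t=21: FL=W FR=W RL=S RR=W
t=25: FL=S FR=W RL=W RR=S
t=28: FL=S FR=W RL=W RR=W
t=37: FL=W FR=S RL=W RR=W


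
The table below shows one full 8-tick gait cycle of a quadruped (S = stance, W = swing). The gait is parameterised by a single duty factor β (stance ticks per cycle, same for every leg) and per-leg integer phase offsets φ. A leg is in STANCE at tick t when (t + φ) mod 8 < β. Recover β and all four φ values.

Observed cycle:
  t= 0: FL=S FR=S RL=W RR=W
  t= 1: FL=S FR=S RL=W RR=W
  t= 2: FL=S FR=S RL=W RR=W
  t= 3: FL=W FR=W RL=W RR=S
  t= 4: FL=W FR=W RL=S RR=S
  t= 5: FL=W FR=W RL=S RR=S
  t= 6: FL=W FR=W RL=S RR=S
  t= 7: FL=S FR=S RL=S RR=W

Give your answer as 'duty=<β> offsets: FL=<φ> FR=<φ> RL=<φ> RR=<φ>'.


duty β = stance ticks per leg = 4
FL: stance ticks = 4; W→S at t=7 → φ=1
FR: stance ticks = 4; W→S at t=7 → φ=1
RL: stance ticks = 4; W→S at t=4 → φ=4
RR: stance ticks = 4; W→S at t=3 → φ=5

duty=4 offsets: FL=1 FR=1 RL=4 RR=5


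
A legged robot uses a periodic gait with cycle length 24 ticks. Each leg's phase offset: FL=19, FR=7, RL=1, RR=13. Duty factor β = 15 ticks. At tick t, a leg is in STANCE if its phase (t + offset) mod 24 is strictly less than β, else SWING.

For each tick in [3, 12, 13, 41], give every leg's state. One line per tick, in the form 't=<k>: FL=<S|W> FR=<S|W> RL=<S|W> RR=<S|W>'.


t=3: FL=W FR=S RL=S RR=W
t=12: FL=S FR=W RL=S RR=S
t=13: FL=S FR=W RL=S RR=S
t=41: FL=S FR=S RL=W RR=S

t=3: phase=(22,10,4,16) vs β=15 → FL=W FR=S RL=S RR=W
t=12: phase=(7,19,13,1) vs β=15 → FL=S FR=W RL=S RR=S
t=13: phase=(8,20,14,2) vs β=15 → FL=S FR=W RL=S RR=S
t=41: phase=(12,0,18,6) vs β=15 → FL=S FR=S RL=W RR=S


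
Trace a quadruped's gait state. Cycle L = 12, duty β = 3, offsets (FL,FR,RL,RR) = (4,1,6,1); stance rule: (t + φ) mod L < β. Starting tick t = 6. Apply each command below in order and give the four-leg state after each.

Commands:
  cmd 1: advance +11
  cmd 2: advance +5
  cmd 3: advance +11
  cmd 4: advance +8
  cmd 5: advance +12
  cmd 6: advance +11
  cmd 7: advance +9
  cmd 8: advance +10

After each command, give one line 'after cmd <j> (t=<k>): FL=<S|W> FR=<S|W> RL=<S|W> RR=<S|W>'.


start t=6: FL=W FR=W RL=S RR=W
cmd 1: advance +11 → t=17, phase=(9,6,11,6) → FL=W FR=W RL=W RR=W
cmd 2: advance +5 → t=22, phase=(2,11,4,11) → FL=S FR=W RL=W RR=W
cmd 3: advance +11 → t=33, phase=(1,10,3,10) → FL=S FR=W RL=W RR=W
cmd 4: advance +8 → t=41, phase=(9,6,11,6) → FL=W FR=W RL=W RR=W
cmd 5: advance +12 → t=53, phase=(9,6,11,6) → FL=W FR=W RL=W RR=W
cmd 6: advance +11 → t=64, phase=(8,5,10,5) → FL=W FR=W RL=W RR=W
cmd 7: advance +9 → t=73, phase=(5,2,7,2) → FL=W FR=S RL=W RR=S
cmd 8: advance +10 → t=83, phase=(3,0,5,0) → FL=W FR=S RL=W RR=S

after cmd 1 (t=17): FL=W FR=W RL=W RR=W
after cmd 2 (t=22): FL=S FR=W RL=W RR=W
after cmd 3 (t=33): FL=S FR=W RL=W RR=W
after cmd 4 (t=41): FL=W FR=W RL=W RR=W
after cmd 5 (t=53): FL=W FR=W RL=W RR=W
after cmd 6 (t=64): FL=W FR=W RL=W RR=W
after cmd 7 (t=73): FL=W FR=S RL=W RR=S
after cmd 8 (t=83): FL=W FR=S RL=W RR=S


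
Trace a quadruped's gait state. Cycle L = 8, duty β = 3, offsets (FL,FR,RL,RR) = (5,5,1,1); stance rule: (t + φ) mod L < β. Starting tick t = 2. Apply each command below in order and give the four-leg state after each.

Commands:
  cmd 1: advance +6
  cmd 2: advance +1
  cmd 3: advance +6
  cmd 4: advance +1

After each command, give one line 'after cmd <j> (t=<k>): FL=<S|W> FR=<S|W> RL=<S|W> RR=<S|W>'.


start t=2: FL=W FR=W RL=W RR=W
cmd 1: advance +6 → t=8, phase=(5,5,1,1) → FL=W FR=W RL=S RR=S
cmd 2: advance +1 → t=9, phase=(6,6,2,2) → FL=W FR=W RL=S RR=S
cmd 3: advance +6 → t=15, phase=(4,4,0,0) → FL=W FR=W RL=S RR=S
cmd 4: advance +1 → t=16, phase=(5,5,1,1) → FL=W FR=W RL=S RR=S

after cmd 1 (t=8): FL=W FR=W RL=S RR=S
after cmd 2 (t=9): FL=W FR=W RL=S RR=S
after cmd 3 (t=15): FL=W FR=W RL=S RR=S
after cmd 4 (t=16): FL=W FR=W RL=S RR=S


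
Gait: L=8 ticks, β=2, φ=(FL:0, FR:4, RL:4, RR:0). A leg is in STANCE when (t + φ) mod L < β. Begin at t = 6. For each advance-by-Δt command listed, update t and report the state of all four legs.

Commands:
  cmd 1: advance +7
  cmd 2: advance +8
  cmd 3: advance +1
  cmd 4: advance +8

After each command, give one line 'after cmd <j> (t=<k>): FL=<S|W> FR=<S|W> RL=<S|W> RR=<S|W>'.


start t=6: FL=W FR=W RL=W RR=W
cmd 1: advance +7 → t=13, phase=(5,1,1,5) → FL=W FR=S RL=S RR=W
cmd 2: advance +8 → t=21, phase=(5,1,1,5) → FL=W FR=S RL=S RR=W
cmd 3: advance +1 → t=22, phase=(6,2,2,6) → FL=W FR=W RL=W RR=W
cmd 4: advance +8 → t=30, phase=(6,2,2,6) → FL=W FR=W RL=W RR=W

after cmd 1 (t=13): FL=W FR=S RL=S RR=W
after cmd 2 (t=21): FL=W FR=S RL=S RR=W
after cmd 3 (t=22): FL=W FR=W RL=W RR=W
after cmd 4 (t=30): FL=W FR=W RL=W RR=W


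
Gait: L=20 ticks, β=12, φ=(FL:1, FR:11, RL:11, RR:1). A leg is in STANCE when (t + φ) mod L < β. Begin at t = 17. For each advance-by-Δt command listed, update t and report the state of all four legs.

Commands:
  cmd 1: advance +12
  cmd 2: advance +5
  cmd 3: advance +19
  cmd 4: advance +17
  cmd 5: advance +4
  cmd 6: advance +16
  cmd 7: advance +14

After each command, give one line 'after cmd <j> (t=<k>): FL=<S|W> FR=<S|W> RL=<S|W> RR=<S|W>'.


start t=17: FL=W FR=S RL=S RR=W
cmd 1: advance +12 → t=29, phase=(10,0,0,10) → FL=S FR=S RL=S RR=S
cmd 2: advance +5 → t=34, phase=(15,5,5,15) → FL=W FR=S RL=S RR=W
cmd 3: advance +19 → t=53, phase=(14,4,4,14) → FL=W FR=S RL=S RR=W
cmd 4: advance +17 → t=70, phase=(11,1,1,11) → FL=S FR=S RL=S RR=S
cmd 5: advance +4 → t=74, phase=(15,5,5,15) → FL=W FR=S RL=S RR=W
cmd 6: advance +16 → t=90, phase=(11,1,1,11) → FL=S FR=S RL=S RR=S
cmd 7: advance +14 → t=104, phase=(5,15,15,5) → FL=S FR=W RL=W RR=S

after cmd 1 (t=29): FL=S FR=S RL=S RR=S
after cmd 2 (t=34): FL=W FR=S RL=S RR=W
after cmd 3 (t=53): FL=W FR=S RL=S RR=W
after cmd 4 (t=70): FL=S FR=S RL=S RR=S
after cmd 5 (t=74): FL=W FR=S RL=S RR=W
after cmd 6 (t=90): FL=S FR=S RL=S RR=S
after cmd 7 (t=104): FL=S FR=W RL=W RR=S


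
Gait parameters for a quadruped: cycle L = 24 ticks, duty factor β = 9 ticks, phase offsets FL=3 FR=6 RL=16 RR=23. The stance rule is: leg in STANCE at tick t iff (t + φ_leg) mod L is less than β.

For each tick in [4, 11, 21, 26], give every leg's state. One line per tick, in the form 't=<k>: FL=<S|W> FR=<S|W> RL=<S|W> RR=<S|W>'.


t=4: FL=S FR=W RL=W RR=S
t=11: FL=W FR=W RL=S RR=W
t=21: FL=S FR=S RL=W RR=W
t=26: FL=S FR=S RL=W RR=S

t=4: phase=(7,10,20,3) vs β=9 → FL=S FR=W RL=W RR=S
t=11: phase=(14,17,3,10) vs β=9 → FL=W FR=W RL=S RR=W
t=21: phase=(0,3,13,20) vs β=9 → FL=S FR=S RL=W RR=W
t=26: phase=(5,8,18,1) vs β=9 → FL=S FR=S RL=W RR=S


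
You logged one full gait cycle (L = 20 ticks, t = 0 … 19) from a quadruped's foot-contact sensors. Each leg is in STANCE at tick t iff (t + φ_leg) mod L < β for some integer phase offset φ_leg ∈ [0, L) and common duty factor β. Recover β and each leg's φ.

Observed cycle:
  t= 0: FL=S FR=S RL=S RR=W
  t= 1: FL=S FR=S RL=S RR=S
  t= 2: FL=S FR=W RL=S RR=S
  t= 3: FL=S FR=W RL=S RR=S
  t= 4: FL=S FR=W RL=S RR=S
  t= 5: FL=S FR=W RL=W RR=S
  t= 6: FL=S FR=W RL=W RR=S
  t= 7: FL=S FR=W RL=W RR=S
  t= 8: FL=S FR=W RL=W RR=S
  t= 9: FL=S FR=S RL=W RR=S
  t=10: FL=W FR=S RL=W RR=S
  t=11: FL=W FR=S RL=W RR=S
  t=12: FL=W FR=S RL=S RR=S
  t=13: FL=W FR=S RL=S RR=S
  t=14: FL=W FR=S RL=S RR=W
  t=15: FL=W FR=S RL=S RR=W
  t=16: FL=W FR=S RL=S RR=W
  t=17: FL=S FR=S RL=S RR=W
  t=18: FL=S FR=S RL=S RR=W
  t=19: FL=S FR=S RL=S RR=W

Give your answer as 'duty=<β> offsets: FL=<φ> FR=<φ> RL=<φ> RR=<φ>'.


duty=13 offsets: FL=3 FR=11 RL=8 RR=19

duty β = stance ticks per leg = 13
FL: stance ticks = 13; W→S at t=17 → φ=3
FR: stance ticks = 13; W→S at t=9 → φ=11
RL: stance ticks = 13; W→S at t=12 → φ=8
RR: stance ticks = 13; W→S at t=1 → φ=19


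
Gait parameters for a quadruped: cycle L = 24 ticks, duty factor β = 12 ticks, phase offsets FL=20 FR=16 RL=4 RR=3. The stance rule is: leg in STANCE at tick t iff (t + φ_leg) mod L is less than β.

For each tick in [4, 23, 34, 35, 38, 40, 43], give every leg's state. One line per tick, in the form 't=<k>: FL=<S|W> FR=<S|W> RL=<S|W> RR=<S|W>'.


t=4: phase=(0,20,8,7) vs β=12 → FL=S FR=W RL=S RR=S
t=23: phase=(19,15,3,2) vs β=12 → FL=W FR=W RL=S RR=S
t=34: phase=(6,2,14,13) vs β=12 → FL=S FR=S RL=W RR=W
t=35: phase=(7,3,15,14) vs β=12 → FL=S FR=S RL=W RR=W
t=38: phase=(10,6,18,17) vs β=12 → FL=S FR=S RL=W RR=W
t=40: phase=(12,8,20,19) vs β=12 → FL=W FR=S RL=W RR=W
t=43: phase=(15,11,23,22) vs β=12 → FL=W FR=S RL=W RR=W

t=4: FL=S FR=W RL=S RR=S
t=23: FL=W FR=W RL=S RR=S
t=34: FL=S FR=S RL=W RR=W
t=35: FL=S FR=S RL=W RR=W
t=38: FL=S FR=S RL=W RR=W
t=40: FL=W FR=S RL=W RR=W
t=43: FL=W FR=S RL=W RR=W


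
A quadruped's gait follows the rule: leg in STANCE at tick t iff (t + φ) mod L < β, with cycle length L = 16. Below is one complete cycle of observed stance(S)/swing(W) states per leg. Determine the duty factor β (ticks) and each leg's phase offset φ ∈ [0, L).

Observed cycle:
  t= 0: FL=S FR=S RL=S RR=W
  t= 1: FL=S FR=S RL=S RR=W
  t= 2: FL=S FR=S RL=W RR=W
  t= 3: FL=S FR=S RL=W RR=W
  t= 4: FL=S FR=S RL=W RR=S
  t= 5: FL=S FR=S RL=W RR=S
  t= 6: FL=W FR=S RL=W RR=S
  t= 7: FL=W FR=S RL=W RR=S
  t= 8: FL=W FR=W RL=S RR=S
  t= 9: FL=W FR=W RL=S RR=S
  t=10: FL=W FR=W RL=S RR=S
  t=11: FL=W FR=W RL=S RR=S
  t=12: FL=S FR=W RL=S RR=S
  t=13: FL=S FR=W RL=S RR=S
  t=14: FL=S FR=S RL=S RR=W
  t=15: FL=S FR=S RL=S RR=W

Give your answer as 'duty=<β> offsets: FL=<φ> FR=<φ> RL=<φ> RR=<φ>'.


duty β = stance ticks per leg = 10
FL: stance ticks = 10; W→S at t=12 → φ=4
FR: stance ticks = 10; W→S at t=14 → φ=2
RL: stance ticks = 10; W→S at t=8 → φ=8
RR: stance ticks = 10; W→S at t=4 → φ=12

duty=10 offsets: FL=4 FR=2 RL=8 RR=12
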